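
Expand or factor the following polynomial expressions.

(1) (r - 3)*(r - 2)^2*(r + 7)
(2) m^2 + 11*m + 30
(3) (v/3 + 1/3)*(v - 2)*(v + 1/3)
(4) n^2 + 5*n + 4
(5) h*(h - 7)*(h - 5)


(1) = r^4 - 33*r^2 + 100*r - 84
(2) = (m + 5)*(m + 6)
(3) = v^3/3 - 2*v^2/9 - 7*v/9 - 2/9
(4) = (n + 1)*(n + 4)
(5) = h^3 - 12*h^2 + 35*h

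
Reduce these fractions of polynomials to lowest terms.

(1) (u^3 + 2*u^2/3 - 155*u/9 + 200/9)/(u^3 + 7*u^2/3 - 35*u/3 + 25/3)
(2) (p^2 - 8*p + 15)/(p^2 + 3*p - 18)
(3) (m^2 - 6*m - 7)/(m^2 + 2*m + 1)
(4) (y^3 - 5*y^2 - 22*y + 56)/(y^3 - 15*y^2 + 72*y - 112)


(1) = (3*u - 8)/(3*u - 3)
(2) = (p - 5)/(p + 6)
(3) = (m - 7)/(m + 1)
(4) = (y^2 + 2*y - 8)/(y^2 - 8*y + 16)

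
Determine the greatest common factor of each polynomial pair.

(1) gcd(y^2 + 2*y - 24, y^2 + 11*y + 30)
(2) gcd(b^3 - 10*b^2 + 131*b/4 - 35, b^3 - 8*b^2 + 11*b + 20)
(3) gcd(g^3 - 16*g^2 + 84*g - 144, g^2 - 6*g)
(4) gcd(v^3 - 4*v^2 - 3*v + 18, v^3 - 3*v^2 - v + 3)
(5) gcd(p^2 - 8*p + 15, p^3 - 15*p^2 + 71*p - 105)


(1) = y + 6
(2) = b - 4
(3) = gcd((g - 6)^2*(g - 4), g*(g - 6)) = g - 6
(4) = v - 3
(5) = p^2 - 8*p + 15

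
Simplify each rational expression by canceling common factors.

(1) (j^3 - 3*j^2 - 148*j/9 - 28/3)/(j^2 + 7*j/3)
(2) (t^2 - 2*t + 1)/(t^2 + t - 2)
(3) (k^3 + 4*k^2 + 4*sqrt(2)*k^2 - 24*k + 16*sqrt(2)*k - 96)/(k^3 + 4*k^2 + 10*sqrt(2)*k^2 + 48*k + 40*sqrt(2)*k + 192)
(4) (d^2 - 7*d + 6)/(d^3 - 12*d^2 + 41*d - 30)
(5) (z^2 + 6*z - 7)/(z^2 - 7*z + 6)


(1) = (3*j^2 - 16*j - 12)/(3*j)
(2) = (t - 1)/(t + 2)
(3) = (k - 2*sqrt(2))/(k + 4*sqrt(2))
(4) = 1/(d - 5)
(5) = (z + 7)/(z - 6)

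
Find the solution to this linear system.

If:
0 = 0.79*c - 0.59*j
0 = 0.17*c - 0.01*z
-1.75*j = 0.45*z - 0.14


Then:
c = 0.01
j = 0.02
z = 0.24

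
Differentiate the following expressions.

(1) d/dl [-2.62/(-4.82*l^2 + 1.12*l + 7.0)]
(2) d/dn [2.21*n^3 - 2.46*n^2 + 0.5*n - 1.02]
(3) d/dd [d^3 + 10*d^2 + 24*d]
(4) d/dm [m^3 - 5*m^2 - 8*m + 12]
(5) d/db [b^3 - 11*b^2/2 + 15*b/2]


(1) = (2.9344 - 25.2568*l)/(-4.82*l^2 + 1.12*l + 7.0)^2
(2) = 6.63*n^2 - 4.92*n + 0.5
(3) = 3*d^2 + 20*d + 24
(4) = 3*m^2 - 10*m - 8
(5) = 3*b^2 - 11*b + 15/2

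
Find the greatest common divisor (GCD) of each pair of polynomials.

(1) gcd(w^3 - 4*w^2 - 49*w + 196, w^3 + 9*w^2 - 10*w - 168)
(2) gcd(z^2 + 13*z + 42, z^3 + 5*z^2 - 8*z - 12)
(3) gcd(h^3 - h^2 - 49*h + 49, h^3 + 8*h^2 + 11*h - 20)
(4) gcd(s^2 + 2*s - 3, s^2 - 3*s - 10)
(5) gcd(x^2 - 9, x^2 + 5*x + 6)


(1) = w^2 + 3*w - 28
(2) = gcd((z + 6)*(z + 7), (z - 2)*(z + 1)*(z + 6)) = z + 6
(3) = h - 1
(4) = 1
(5) = x + 3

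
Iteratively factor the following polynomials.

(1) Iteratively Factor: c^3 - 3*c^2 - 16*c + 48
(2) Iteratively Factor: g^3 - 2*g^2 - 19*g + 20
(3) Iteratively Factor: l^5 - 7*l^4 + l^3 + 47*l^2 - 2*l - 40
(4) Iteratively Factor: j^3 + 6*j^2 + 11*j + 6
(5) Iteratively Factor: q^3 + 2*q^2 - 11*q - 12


(1) = (c - 4)*(c^2 + c - 12) = (c - 4)*(c - 3)*(c + 4)
(2) = (g - 1)*(g^2 - g - 20) = (g - 1)*(g + 4)*(g - 5)
(3) = (l - 1)*(l^4 - 6*l^3 - 5*l^2 + 42*l + 40) = (l - 5)*(l - 1)*(l^3 - l^2 - 10*l - 8) = (l - 5)*(l - 1)*(l + 2)*(l^2 - 3*l - 4) = (l - 5)*(l - 4)*(l - 1)*(l + 2)*(l + 1)
(4) = (j + 2)*(j^2 + 4*j + 3) = (j + 2)*(j + 3)*(j + 1)
(5) = (q - 3)*(q^2 + 5*q + 4) = (q - 3)*(q + 1)*(q + 4)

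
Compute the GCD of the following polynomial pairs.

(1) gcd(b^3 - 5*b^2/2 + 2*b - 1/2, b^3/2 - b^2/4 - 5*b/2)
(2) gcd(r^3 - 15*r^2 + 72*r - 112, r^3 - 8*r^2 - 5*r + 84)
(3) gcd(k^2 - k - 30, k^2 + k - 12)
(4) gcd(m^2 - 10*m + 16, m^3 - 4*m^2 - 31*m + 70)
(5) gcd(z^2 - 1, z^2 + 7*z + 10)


(1) = 1
(2) = r^2 - 11*r + 28
(3) = gcd((k - 6)*(k + 5), (k - 3)*(k + 4)) = 1
(4) = m - 2
(5) = 1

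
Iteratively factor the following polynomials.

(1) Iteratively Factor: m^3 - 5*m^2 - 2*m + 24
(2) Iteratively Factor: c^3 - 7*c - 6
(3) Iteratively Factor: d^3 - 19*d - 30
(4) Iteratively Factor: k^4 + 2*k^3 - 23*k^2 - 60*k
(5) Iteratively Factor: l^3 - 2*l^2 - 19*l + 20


(1) = (m - 4)*(m^2 - m - 6) = (m - 4)*(m + 2)*(m - 3)
(2) = (c + 1)*(c^2 - c - 6) = (c + 1)*(c + 2)*(c - 3)
(3) = (d + 3)*(d^2 - 3*d - 10) = (d + 2)*(d + 3)*(d - 5)
(4) = (k)*(k^3 + 2*k^2 - 23*k - 60) = k*(k - 5)*(k^2 + 7*k + 12) = k*(k - 5)*(k + 3)*(k + 4)
(5) = (l - 5)*(l^2 + 3*l - 4) = (l - 5)*(l + 4)*(l - 1)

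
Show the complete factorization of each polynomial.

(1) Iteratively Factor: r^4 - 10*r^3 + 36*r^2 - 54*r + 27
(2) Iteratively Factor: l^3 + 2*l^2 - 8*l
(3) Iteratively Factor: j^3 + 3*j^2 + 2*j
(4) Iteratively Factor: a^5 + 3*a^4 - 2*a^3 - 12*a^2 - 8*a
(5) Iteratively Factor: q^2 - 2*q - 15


(1) = (r - 3)*(r^3 - 7*r^2 + 15*r - 9) = (r - 3)^2*(r^2 - 4*r + 3) = (r - 3)^3*(r - 1)
(2) = (l - 2)*(l^2 + 4*l) = l*(l - 2)*(l + 4)
(3) = (j + 1)*(j^2 + 2*j) = (j + 1)*(j + 2)*(j)
(4) = (a + 2)*(a^4 + a^3 - 4*a^2 - 4*a) = (a + 2)^2*(a^3 - a^2 - 2*a) = a*(a + 2)^2*(a^2 - a - 2) = a*(a - 2)*(a + 2)^2*(a + 1)
(5) = (q + 3)*(q - 5)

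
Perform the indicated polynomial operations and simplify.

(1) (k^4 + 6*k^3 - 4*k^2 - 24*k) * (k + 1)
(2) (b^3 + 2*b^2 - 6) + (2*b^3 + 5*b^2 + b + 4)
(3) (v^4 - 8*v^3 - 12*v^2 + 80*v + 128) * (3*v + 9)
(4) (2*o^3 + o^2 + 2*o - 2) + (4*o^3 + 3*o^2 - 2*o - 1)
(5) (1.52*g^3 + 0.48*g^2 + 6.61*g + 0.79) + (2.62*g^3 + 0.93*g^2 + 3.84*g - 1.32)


(1) = k^5 + 7*k^4 + 2*k^3 - 28*k^2 - 24*k
(2) = 3*b^3 + 7*b^2 + b - 2
(3) = 3*v^5 - 15*v^4 - 108*v^3 + 132*v^2 + 1104*v + 1152
(4) = 6*o^3 + 4*o^2 - 3
(5) = 4.14*g^3 + 1.41*g^2 + 10.45*g - 0.53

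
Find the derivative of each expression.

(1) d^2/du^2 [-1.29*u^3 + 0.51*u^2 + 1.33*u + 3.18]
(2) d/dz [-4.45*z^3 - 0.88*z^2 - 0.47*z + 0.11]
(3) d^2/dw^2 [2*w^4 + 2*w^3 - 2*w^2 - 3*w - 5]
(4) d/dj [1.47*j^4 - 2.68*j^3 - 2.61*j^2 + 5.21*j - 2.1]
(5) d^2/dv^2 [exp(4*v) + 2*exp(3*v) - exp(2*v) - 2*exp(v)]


(1) = 1.02 - 7.74*u
(2) = -13.35*z^2 - 1.76*z - 0.47
(3) = 24*w^2 + 12*w - 4
(4) = 5.88*j^3 - 8.04*j^2 - 5.22*j + 5.21
(5) = (16*exp(3*v) + 18*exp(2*v) - 4*exp(v) - 2)*exp(v)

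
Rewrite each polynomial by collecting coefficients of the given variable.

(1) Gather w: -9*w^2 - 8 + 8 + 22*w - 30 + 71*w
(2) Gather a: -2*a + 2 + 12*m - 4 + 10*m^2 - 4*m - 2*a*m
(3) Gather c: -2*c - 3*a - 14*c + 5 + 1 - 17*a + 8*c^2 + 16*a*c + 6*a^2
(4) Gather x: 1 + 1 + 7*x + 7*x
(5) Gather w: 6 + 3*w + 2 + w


(1) = -9*w^2 + 93*w - 30
(2) = a*(-2*m - 2) + 10*m^2 + 8*m - 2
(3) = 6*a^2 - 20*a + 8*c^2 + c*(16*a - 16) + 6
(4) = 14*x + 2
(5) = 4*w + 8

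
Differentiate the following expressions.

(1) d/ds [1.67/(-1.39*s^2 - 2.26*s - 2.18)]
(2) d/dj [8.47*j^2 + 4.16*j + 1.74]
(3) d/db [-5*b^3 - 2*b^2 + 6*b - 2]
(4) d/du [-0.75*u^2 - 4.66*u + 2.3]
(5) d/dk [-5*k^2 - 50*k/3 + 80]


(1) = (4.6426*s + 3.7742)/(1.39*s^2 + 2.26*s + 2.18)^2
(2) = 16.94*j + 4.16
(3) = -15*b^2 - 4*b + 6
(4) = -1.5*u - 4.66
(5) = -10*k - 50/3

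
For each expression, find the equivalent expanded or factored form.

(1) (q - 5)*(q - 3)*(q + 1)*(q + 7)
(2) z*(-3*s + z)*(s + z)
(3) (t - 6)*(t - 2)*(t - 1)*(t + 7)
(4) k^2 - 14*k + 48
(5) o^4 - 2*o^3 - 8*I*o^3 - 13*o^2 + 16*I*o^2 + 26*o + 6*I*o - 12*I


(1) = q^4 - 42*q^2 + 64*q + 105
(2) = -3*s^2*z - 2*s*z^2 + z^3
(3) = t^4 - 2*t^3 - 43*t^2 + 128*t - 84
(4) = (k - 8)*(k - 6)
(5) = (o - 2)*(o - 6*I)*(o - I)^2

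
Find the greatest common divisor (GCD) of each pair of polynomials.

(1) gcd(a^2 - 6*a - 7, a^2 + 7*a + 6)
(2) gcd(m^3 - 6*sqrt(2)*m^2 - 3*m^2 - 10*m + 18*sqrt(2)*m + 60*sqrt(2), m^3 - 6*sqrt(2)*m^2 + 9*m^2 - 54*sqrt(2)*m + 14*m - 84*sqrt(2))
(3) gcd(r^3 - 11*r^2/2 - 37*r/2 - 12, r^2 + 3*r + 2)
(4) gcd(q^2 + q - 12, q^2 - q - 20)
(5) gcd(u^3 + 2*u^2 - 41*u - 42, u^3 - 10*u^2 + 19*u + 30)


(1) = gcd((a - 7)*(a + 1), (a + 1)*(a + 6)) = a + 1
(2) = gcd((m - 5)*(m + 2)*(m - 6*sqrt(2)), (m + 2)*(m + 7)*(m - 6*sqrt(2))) = m^2 + m*(2 - 6*sqrt(2)) - 12*sqrt(2)
(3) = r + 1
(4) = gcd((q - 3)*(q + 4), (q - 5)*(q + 4)) = q + 4
(5) = gcd((u - 6)*(u + 1)*(u + 7), (u - 6)*(u - 5)*(u + 1)) = u^2 - 5*u - 6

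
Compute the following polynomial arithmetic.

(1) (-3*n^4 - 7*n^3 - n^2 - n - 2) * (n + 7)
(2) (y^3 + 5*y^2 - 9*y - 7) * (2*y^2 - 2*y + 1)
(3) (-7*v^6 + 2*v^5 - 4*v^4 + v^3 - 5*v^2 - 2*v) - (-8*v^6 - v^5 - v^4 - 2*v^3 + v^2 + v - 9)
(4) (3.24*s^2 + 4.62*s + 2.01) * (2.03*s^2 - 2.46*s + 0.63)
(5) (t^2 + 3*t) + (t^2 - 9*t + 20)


(1) = -3*n^5 - 28*n^4 - 50*n^3 - 8*n^2 - 9*n - 14
(2) = 2*y^5 + 8*y^4 - 27*y^3 + 9*y^2 + 5*y - 7
(3) = v^6 + 3*v^5 - 3*v^4 + 3*v^3 - 6*v^2 - 3*v + 9
(4) = 6.5772*s^4 + 1.4082*s^3 - 5.2437*s^2 - 2.034*s + 1.2663
(5) = 2*t^2 - 6*t + 20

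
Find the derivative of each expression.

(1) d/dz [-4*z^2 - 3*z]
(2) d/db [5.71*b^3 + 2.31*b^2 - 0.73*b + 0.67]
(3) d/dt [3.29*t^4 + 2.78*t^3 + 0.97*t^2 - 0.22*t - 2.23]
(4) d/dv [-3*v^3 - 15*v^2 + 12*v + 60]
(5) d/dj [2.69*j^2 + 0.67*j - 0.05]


(1) = -8*z - 3
(2) = 17.13*b^2 + 4.62*b - 0.73
(3) = 13.16*t^3 + 8.34*t^2 + 1.94*t - 0.22
(4) = -9*v^2 - 30*v + 12
(5) = 5.38*j + 0.67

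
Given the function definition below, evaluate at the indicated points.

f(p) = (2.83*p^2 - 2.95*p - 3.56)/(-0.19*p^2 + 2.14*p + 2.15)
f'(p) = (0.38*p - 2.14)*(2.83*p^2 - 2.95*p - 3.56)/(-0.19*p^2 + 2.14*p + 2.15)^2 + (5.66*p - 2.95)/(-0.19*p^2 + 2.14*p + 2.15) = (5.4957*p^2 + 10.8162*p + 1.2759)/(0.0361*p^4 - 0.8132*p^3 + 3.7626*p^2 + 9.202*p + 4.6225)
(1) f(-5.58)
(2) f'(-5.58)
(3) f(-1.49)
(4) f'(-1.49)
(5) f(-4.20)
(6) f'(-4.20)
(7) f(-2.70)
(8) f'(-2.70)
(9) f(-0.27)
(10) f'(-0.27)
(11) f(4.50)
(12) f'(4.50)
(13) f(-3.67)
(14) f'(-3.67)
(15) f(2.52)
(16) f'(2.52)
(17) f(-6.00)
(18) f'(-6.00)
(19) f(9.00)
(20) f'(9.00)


(1) = -6.43
(2) = 0.45
(3) = -4.87
(4) = -1.24
(5) = -5.77
(6) = 0.51
(7) = -4.99
(8) = 0.48
(9) = -1.64
(10) = -0.51
(11) = 5.10
(12) = 2.56
(13) = -5.49
(14) = 0.52
(15) = 1.10
(16) = 1.58
(17) = -6.62
(18) = 0.44
(19) = 33.08
(20) = 15.00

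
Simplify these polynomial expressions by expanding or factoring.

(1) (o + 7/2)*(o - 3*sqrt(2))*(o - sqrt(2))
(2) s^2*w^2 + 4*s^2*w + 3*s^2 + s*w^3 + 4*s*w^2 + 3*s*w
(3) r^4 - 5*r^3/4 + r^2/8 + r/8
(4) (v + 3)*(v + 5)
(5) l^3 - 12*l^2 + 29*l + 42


(1) = o^3 - 4*sqrt(2)*o^2 + 7*o^2/2 - 14*sqrt(2)*o + 6*o + 21
(2) = (s + w)*(w + 3)*(s*w + s)
(3) = r*(r - 1)*(r - 1/2)*(r + 1/4)
(4) = v^2 + 8*v + 15
(5) = (l - 7)*(l - 6)*(l + 1)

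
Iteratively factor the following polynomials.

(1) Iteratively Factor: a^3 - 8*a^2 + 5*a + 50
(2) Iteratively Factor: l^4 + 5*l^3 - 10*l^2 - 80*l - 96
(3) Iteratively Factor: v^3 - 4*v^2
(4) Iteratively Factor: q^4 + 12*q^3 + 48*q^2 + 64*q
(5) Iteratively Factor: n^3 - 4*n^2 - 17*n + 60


(1) = (a - 5)*(a^2 - 3*a - 10) = (a - 5)^2*(a + 2)
(2) = (l - 4)*(l^3 + 9*l^2 + 26*l + 24) = (l - 4)*(l + 2)*(l^2 + 7*l + 12) = (l - 4)*(l + 2)*(l + 3)*(l + 4)
(3) = (v)*(v^2 - 4*v) = v*(v - 4)*(v)
(4) = (q + 4)*(q^3 + 8*q^2 + 16*q) = (q + 4)^2*(q^2 + 4*q) = q*(q + 4)^2*(q + 4)
(5) = (n + 4)*(n^2 - 8*n + 15) = (n - 5)*(n + 4)*(n - 3)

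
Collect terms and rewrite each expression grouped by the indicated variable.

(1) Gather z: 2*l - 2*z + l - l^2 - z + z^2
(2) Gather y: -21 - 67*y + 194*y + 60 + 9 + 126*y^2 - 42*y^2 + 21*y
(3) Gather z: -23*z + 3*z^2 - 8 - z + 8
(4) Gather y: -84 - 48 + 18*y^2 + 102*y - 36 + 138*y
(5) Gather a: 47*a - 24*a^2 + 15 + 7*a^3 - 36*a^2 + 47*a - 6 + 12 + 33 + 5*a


(1) = -l^2 + 3*l + z^2 - 3*z
(2) = 84*y^2 + 148*y + 48
(3) = 3*z^2 - 24*z
(4) = 18*y^2 + 240*y - 168
(5) = 7*a^3 - 60*a^2 + 99*a + 54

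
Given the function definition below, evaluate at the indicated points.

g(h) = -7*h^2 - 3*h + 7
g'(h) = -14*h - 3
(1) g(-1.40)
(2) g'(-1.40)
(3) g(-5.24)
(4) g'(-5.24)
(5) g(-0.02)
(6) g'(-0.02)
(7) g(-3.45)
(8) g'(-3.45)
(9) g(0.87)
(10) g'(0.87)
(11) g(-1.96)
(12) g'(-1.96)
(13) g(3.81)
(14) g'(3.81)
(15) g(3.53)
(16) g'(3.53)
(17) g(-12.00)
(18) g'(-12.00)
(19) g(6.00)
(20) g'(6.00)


(1) = -2.52
(2) = 16.60
(3) = -169.48
(4) = 70.36
(5) = 7.06
(6) = -2.72
(7) = -65.97
(8) = 45.30
(9) = -0.91
(10) = -15.18
(11) = -14.01
(12) = 24.44
(13) = -106.04
(14) = -56.34
(15) = -90.82
(16) = -52.42
(17) = -965.00
(18) = 165.00
(19) = -263.00
(20) = -87.00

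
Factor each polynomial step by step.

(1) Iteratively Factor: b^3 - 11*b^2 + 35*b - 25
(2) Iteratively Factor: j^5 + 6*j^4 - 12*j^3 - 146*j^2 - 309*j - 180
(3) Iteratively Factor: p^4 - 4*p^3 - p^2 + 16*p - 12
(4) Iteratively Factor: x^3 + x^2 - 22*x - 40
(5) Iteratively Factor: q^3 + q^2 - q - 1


(1) = (b - 5)*(b^2 - 6*b + 5) = (b - 5)*(b - 1)*(b - 5)
(2) = (j + 1)*(j^4 + 5*j^3 - 17*j^2 - 129*j - 180) = (j + 1)*(j + 3)*(j^3 + 2*j^2 - 23*j - 60) = (j + 1)*(j + 3)*(j + 4)*(j^2 - 2*j - 15) = (j - 5)*(j + 1)*(j + 3)*(j + 4)*(j + 3)
(3) = (p - 3)*(p^3 - p^2 - 4*p + 4) = (p - 3)*(p + 2)*(p^2 - 3*p + 2) = (p - 3)*(p - 1)*(p + 2)*(p - 2)
(4) = (x + 2)*(x^2 - x - 20) = (x + 2)*(x + 4)*(x - 5)
(5) = (q + 1)*(q^2 - 1) = (q + 1)^2*(q - 1)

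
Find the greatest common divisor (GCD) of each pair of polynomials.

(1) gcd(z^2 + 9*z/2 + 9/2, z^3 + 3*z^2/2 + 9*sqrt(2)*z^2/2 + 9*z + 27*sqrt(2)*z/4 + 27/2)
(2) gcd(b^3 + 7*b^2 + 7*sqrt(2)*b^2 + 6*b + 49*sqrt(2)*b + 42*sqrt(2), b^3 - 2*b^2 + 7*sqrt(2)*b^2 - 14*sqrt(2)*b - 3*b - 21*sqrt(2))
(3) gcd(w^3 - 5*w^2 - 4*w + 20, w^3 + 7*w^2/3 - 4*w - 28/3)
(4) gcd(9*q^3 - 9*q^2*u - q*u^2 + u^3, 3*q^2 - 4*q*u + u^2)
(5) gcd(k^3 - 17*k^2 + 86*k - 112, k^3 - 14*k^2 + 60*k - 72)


(1) = gcd((z + 3/2)*(z + 3), (z + 3/2)*(z + 3*sqrt(2)/2)*(z + 3*sqrt(2))) = z + 3/2
(2) = b^2 + b*(1 + 7*sqrt(2)) + 7*sqrt(2)
(3) = w^2 - 4
(4) = 3*q^2 - 4*q*u + u^2
(5) = gcd((k - 8)*(k - 7)*(k - 2), (k - 6)^2*(k - 2)) = k - 2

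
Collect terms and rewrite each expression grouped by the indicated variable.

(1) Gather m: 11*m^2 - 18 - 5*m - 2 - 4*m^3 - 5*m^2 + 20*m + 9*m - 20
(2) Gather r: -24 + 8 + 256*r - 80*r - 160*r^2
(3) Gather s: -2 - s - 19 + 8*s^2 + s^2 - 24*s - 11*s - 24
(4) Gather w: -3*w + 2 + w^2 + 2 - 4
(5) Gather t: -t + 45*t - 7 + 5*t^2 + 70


(1) = -4*m^3 + 6*m^2 + 24*m - 40
(2) = -160*r^2 + 176*r - 16
(3) = 9*s^2 - 36*s - 45
(4) = w^2 - 3*w
(5) = 5*t^2 + 44*t + 63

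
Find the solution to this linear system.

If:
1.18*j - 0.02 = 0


Then:
j = 0.02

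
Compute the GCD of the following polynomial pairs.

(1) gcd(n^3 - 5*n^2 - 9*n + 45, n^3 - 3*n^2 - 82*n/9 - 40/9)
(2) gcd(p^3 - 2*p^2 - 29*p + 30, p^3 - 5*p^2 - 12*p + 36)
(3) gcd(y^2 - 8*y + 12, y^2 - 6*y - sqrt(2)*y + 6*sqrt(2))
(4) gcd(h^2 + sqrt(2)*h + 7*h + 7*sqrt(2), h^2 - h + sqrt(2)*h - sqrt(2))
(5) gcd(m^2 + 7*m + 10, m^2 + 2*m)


(1) = gcd((n - 5)*(n - 3)*(n + 3), (n - 5)*(n + 2/3)*(n + 4/3)) = n - 5
(2) = gcd((p - 6)*(p - 1)*(p + 5), (p - 6)*(p - 2)*(p + 3)) = p - 6
(3) = y - 6
(4) = h + sqrt(2)
(5) = gcd((m + 2)*(m + 5), m*(m + 2)) = m + 2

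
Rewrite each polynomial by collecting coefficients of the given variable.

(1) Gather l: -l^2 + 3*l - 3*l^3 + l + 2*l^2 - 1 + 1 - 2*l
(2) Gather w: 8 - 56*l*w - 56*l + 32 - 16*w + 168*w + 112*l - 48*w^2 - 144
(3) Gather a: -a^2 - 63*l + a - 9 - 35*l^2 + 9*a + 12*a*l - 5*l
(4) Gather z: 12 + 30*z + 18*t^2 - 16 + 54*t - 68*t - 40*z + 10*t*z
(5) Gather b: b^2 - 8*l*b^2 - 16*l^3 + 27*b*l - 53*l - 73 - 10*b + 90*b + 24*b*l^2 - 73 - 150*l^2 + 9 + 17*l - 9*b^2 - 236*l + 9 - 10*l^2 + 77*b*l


(1) = -3*l^3 + l^2 + 2*l
(2) = 56*l - 48*w^2 + w*(152 - 56*l) - 104
(3) = -a^2 + a*(12*l + 10) - 35*l^2 - 68*l - 9
(4) = 18*t^2 - 14*t + z*(10*t - 10) - 4
(5) = b^2*(-8*l - 8) + b*(24*l^2 + 104*l + 80) - 16*l^3 - 160*l^2 - 272*l - 128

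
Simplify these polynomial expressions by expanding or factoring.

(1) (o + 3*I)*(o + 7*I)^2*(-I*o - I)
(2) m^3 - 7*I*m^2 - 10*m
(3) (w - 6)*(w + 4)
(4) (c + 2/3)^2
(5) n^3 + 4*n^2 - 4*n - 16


(1) = -I*o^4 + 17*o^3 - I*o^3 + 17*o^2 + 91*I*o^2 - 147*o + 91*I*o - 147
(2) = m*(m - 5*I)*(m - 2*I)
(3) = w^2 - 2*w - 24
(4) = c^2 + 4*c/3 + 4/9
(5) = (n - 2)*(n + 2)*(n + 4)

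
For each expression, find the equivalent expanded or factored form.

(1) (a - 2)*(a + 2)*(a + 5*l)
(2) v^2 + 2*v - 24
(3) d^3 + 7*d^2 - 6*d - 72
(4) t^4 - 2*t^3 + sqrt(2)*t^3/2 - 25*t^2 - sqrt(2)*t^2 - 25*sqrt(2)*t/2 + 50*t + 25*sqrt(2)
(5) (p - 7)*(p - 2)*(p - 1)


(1) = a^3 + 5*a^2*l - 4*a - 20*l
(2) = (v - 4)*(v + 6)
(3) = (d - 3)*(d + 4)*(d + 6)
(4) = (t - 5)*(t - 2)*(t + 5)*(t + sqrt(2)/2)
(5) = p^3 - 10*p^2 + 23*p - 14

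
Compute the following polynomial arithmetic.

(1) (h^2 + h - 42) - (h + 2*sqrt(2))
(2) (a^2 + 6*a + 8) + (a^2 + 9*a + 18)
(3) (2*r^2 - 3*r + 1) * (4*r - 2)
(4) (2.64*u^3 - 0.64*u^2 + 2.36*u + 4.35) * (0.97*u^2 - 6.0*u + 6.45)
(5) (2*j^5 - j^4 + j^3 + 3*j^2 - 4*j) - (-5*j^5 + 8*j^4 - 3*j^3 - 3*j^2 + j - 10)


(1) = h^2 - 42 - 2*sqrt(2)
(2) = 2*a^2 + 15*a + 26
(3) = 8*r^3 - 16*r^2 + 10*r - 2
(4) = 2.5608*u^5 - 16.4608*u^4 + 23.1572*u^3 - 14.0685*u^2 - 10.878*u + 28.0575
(5) = 7*j^5 - 9*j^4 + 4*j^3 + 6*j^2 - 5*j + 10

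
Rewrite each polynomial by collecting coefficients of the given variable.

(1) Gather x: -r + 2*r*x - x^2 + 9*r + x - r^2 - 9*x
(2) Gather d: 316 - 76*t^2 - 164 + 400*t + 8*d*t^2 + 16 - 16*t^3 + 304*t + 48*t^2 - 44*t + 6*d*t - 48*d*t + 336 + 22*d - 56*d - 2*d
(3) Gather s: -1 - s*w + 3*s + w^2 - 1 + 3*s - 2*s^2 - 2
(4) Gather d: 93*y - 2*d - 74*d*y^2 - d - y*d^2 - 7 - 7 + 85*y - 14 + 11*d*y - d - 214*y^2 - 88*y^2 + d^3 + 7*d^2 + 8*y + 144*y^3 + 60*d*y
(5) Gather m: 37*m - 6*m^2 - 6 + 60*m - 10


(1) = -r^2 + 8*r - x^2 + x*(2*r - 8)
(2) = d*(8*t^2 - 42*t - 36) - 16*t^3 - 28*t^2 + 660*t + 504
(3) = -2*s^2 + s*(6 - w) + w^2 - 4
(4) = d^3 + d^2*(7 - y) + d*(-74*y^2 + 71*y - 4) + 144*y^3 - 302*y^2 + 186*y - 28
(5) = -6*m^2 + 97*m - 16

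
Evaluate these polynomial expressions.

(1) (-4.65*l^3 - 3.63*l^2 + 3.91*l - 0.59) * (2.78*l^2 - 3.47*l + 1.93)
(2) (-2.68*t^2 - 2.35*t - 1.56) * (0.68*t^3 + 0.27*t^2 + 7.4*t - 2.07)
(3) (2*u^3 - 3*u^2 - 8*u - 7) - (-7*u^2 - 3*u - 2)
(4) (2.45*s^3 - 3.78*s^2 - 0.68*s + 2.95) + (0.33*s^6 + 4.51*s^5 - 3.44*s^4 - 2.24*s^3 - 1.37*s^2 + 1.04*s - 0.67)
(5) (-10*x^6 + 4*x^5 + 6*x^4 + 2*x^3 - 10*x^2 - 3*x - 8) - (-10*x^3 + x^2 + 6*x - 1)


(1) = -12.927*l^5 + 6.0441*l^4 + 14.4914*l^3 - 22.2138*l^2 + 9.5936*l - 1.1387
(2) = -1.8224*t^5 - 2.3216*t^4 - 21.5273*t^3 - 12.2636*t^2 - 6.6795*t + 3.2292
(3) = 2*u^3 + 4*u^2 - 5*u - 5
(4) = 0.33*s^6 + 4.51*s^5 - 3.44*s^4 + 0.21*s^3 - 5.15*s^2 + 0.36*s + 2.28
(5) = -10*x^6 + 4*x^5 + 6*x^4 + 12*x^3 - 11*x^2 - 9*x - 7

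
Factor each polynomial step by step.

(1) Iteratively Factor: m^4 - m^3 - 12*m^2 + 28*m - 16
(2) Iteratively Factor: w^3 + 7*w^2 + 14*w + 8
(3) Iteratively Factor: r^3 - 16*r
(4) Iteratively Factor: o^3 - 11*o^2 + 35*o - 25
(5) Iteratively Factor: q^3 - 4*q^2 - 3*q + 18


(1) = (m - 1)*(m^3 - 12*m + 16) = (m - 1)*(m + 4)*(m^2 - 4*m + 4) = (m - 2)*(m - 1)*(m + 4)*(m - 2)
(2) = (w + 1)*(w^2 + 6*w + 8) = (w + 1)*(w + 2)*(w + 4)
(3) = (r - 4)*(r^2 + 4*r) = r*(r - 4)*(r + 4)
(4) = (o - 5)*(o^2 - 6*o + 5) = (o - 5)*(o - 1)*(o - 5)
(5) = (q - 3)*(q^2 - q - 6) = (q - 3)^2*(q + 2)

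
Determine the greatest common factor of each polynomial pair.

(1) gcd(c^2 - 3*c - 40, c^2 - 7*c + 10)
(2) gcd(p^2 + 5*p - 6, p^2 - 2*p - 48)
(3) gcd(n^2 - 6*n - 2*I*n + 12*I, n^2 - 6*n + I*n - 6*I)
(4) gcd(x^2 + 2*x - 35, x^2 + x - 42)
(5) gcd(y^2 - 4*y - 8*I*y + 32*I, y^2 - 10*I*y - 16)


(1) = gcd((c - 8)*(c + 5), (c - 5)*(c - 2)) = 1
(2) = p + 6
(3) = gcd((n - 6)*(n - 2*I), (n - 6)*(n + I)) = n - 6
(4) = gcd((x - 5)*(x + 7), (x - 6)*(x + 7)) = x + 7
(5) = y - 8*I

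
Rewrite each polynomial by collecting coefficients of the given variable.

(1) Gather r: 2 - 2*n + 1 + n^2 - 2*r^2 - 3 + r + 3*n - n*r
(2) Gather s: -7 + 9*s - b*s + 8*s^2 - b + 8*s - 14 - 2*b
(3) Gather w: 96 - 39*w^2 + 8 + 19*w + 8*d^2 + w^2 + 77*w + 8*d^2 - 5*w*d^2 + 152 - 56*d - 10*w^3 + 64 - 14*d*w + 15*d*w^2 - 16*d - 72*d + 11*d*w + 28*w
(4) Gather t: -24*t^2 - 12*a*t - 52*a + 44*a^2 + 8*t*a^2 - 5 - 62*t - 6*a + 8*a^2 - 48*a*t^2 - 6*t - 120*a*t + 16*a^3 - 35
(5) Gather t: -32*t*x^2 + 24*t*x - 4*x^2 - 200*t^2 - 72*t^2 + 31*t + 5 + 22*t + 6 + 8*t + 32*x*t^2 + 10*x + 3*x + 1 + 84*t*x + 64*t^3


(1) = n^2 + n - 2*r^2 + r*(1 - n)
(2) = -3*b + 8*s^2 + s*(17 - b) - 21
(3) = 16*d^2 - 144*d - 10*w^3 + w^2*(15*d - 38) + w*(-5*d^2 - 3*d + 124) + 320
(4) = 16*a^3 + 52*a^2 - 58*a + t^2*(-48*a - 24) + t*(8*a^2 - 132*a - 68) - 40
(5) = 64*t^3 + t^2*(32*x - 272) + t*(-32*x^2 + 108*x + 61) - 4*x^2 + 13*x + 12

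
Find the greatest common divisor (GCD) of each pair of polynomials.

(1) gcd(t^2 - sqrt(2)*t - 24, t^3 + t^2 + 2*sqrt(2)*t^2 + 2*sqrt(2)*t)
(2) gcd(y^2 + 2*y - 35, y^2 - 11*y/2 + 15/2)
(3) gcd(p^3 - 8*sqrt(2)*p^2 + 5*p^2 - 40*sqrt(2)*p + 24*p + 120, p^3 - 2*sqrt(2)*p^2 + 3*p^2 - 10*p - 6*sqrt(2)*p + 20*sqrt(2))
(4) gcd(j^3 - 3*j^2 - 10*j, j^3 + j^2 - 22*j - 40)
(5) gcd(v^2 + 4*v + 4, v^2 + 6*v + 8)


(1) = gcd((t - 4*sqrt(2))*(t + 3*sqrt(2)), t*(t + 1)*(t + 2*sqrt(2))) = 1
(2) = 1
(3) = gcd((p + 5)*(p - 6*sqrt(2))*(p - 2*sqrt(2)), (p - 2)*(p + 5)*(p - 2*sqrt(2))) = p^2 + p*(5 - 2*sqrt(2)) - 10*sqrt(2)
(4) = gcd(j*(j - 5)*(j + 2), (j - 5)*(j + 2)*(j + 4)) = j^2 - 3*j - 10
(5) = v + 2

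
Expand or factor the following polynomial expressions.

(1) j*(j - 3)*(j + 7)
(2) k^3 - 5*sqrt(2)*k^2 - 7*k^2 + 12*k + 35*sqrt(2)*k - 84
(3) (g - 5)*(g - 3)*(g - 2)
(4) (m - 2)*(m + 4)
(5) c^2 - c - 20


(1) = j^3 + 4*j^2 - 21*j
(2) = (k - 7)*(k - 3*sqrt(2))*(k - 2*sqrt(2))
(3) = g^3 - 10*g^2 + 31*g - 30
(4) = m^2 + 2*m - 8
(5) = (c - 5)*(c + 4)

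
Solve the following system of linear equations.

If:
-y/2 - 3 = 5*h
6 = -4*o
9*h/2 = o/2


Then:
h = -1/6
o = -3/2
y = -13/3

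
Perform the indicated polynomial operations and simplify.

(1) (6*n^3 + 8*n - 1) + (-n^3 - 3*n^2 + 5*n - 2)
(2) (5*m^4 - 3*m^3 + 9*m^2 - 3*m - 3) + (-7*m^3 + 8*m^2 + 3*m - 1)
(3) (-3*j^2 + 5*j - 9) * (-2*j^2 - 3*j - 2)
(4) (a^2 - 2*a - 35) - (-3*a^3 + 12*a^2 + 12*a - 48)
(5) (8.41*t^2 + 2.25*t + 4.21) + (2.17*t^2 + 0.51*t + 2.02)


(1) = 5*n^3 - 3*n^2 + 13*n - 3
(2) = 5*m^4 - 10*m^3 + 17*m^2 - 4
(3) = 6*j^4 - j^3 + 9*j^2 + 17*j + 18
(4) = 3*a^3 - 11*a^2 - 14*a + 13
(5) = 10.58*t^2 + 2.76*t + 6.23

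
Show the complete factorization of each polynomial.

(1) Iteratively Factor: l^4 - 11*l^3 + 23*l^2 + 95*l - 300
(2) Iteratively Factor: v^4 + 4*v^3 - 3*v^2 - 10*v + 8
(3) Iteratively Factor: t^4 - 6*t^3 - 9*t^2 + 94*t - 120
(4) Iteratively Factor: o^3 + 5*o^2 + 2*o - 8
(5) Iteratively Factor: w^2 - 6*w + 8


(1) = (l - 5)*(l^3 - 6*l^2 - 7*l + 60) = (l - 5)*(l - 4)*(l^2 - 2*l - 15) = (l - 5)*(l - 4)*(l + 3)*(l - 5)
(2) = (v + 4)*(v^3 - 3*v + 2) = (v - 1)*(v + 4)*(v^2 + v - 2) = (v - 1)*(v + 2)*(v + 4)*(v - 1)
(3) = (t - 2)*(t^3 - 4*t^2 - 17*t + 60) = (t - 3)*(t - 2)*(t^2 - t - 20) = (t - 5)*(t - 3)*(t - 2)*(t + 4)
(4) = (o - 1)*(o^2 + 6*o + 8) = (o - 1)*(o + 2)*(o + 4)
(5) = (w - 2)*(w - 4)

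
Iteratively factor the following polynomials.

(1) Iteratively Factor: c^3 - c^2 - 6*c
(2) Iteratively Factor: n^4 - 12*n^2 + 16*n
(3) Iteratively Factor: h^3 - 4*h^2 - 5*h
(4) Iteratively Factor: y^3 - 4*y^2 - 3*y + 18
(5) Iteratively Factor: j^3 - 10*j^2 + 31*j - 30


(1) = (c)*(c^2 - c - 6) = c*(c - 3)*(c + 2)
(2) = (n + 4)*(n^3 - 4*n^2 + 4*n) = (n - 2)*(n + 4)*(n^2 - 2*n) = n*(n - 2)*(n + 4)*(n - 2)
(3) = (h + 1)*(h^2 - 5*h) = h*(h + 1)*(h - 5)
(4) = (y - 3)*(y^2 - y - 6) = (y - 3)^2*(y + 2)
(5) = (j - 2)*(j^2 - 8*j + 15) = (j - 3)*(j - 2)*(j - 5)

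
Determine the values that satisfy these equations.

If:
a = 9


Then:
a = 9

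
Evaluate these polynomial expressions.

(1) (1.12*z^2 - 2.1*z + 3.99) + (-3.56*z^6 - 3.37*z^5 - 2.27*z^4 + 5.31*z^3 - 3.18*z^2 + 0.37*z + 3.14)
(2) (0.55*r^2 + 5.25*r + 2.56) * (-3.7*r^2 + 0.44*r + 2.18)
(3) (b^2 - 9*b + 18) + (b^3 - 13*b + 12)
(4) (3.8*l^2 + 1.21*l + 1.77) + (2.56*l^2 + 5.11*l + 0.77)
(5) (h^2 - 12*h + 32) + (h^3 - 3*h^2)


(1) = -3.56*z^6 - 3.37*z^5 - 2.27*z^4 + 5.31*z^3 - 2.06*z^2 - 1.73*z + 7.13
(2) = -2.035*r^4 - 19.183*r^3 - 5.963*r^2 + 12.5714*r + 5.5808
(3) = b^3 + b^2 - 22*b + 30
(4) = 6.36*l^2 + 6.32*l + 2.54
(5) = h^3 - 2*h^2 - 12*h + 32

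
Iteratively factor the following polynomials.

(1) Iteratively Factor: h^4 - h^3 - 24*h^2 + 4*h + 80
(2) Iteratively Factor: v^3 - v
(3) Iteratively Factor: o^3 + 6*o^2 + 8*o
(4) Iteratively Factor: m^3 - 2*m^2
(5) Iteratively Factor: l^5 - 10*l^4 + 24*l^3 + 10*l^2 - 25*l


(1) = (h - 2)*(h^3 + h^2 - 22*h - 40) = (h - 5)*(h - 2)*(h^2 + 6*h + 8) = (h - 5)*(h - 2)*(h + 2)*(h + 4)
(2) = (v - 1)*(v^2 + v) = (v - 1)*(v + 1)*(v)
(3) = (o + 2)*(o^2 + 4*o) = o*(o + 2)*(o + 4)
(4) = (m - 2)*(m^2) = m*(m - 2)*(m)
(5) = (l + 1)*(l^4 - 11*l^3 + 35*l^2 - 25*l) = (l - 5)*(l + 1)*(l^3 - 6*l^2 + 5*l) = (l - 5)*(l - 1)*(l + 1)*(l^2 - 5*l) = l*(l - 5)*(l - 1)*(l + 1)*(l - 5)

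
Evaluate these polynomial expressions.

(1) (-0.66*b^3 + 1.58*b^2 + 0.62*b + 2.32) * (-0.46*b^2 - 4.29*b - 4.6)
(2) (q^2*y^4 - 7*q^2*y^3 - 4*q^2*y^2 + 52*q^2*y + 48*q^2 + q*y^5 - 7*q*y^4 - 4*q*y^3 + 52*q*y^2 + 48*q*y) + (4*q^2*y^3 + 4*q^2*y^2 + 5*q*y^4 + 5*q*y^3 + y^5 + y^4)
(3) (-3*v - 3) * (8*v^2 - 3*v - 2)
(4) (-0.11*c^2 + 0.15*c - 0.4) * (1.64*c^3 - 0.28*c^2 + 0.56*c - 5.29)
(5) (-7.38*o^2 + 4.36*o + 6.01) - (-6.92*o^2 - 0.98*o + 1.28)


(1) = 0.3036*b^5 + 2.1046*b^4 - 4.0274*b^3 - 10.995*b^2 - 12.8048*b - 10.672
(2) = q^2*y^4 - 3*q^2*y^3 + 52*q^2*y + 48*q^2 + q*y^5 - 2*q*y^4 + q*y^3 + 52*q*y^2 + 48*q*y + y^5 + y^4
(3) = -24*v^3 - 15*v^2 + 15*v + 6
(4) = -0.1804*c^5 + 0.2768*c^4 - 0.7596*c^3 + 0.7779*c^2 - 1.0175*c + 2.116
(5) = -0.46*o^2 + 5.34*o + 4.73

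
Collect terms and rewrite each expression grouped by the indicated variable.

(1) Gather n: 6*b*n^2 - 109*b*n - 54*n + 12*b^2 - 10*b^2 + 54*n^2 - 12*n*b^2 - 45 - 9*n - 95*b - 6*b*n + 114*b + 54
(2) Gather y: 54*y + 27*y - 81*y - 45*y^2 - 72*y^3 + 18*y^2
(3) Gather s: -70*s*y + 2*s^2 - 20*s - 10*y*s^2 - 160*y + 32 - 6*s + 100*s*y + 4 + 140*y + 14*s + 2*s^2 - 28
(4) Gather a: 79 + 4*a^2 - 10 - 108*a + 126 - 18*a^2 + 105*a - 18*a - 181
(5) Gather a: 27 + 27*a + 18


(1) = 2*b^2 + 19*b + n^2*(6*b + 54) + n*(-12*b^2 - 115*b - 63) + 9
(2) = -72*y^3 - 27*y^2
(3) = s^2*(4 - 10*y) + s*(30*y - 12) - 20*y + 8
(4) = -14*a^2 - 21*a + 14
(5) = 27*a + 45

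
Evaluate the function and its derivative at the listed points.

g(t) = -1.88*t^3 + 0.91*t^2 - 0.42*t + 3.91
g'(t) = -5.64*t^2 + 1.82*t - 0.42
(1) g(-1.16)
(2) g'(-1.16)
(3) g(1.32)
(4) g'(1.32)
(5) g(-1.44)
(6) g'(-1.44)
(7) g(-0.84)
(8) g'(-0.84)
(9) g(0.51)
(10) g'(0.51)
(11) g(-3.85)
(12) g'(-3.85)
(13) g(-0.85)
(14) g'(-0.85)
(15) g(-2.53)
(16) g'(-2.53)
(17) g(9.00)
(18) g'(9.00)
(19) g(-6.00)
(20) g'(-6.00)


(1) = 8.56
(2) = -10.12
(3) = 0.62
(4) = -7.84
(5) = 12.02
(6) = -14.74
(7) = 6.02
(8) = -5.93
(9) = 3.68
(10) = -0.96
(11) = 126.30
(12) = -91.03
(13) = 6.08
(14) = -6.04
(15) = 41.24
(16) = -41.13
(17) = -1296.68
(18) = -440.88
(19) = 445.27
(20) = -214.38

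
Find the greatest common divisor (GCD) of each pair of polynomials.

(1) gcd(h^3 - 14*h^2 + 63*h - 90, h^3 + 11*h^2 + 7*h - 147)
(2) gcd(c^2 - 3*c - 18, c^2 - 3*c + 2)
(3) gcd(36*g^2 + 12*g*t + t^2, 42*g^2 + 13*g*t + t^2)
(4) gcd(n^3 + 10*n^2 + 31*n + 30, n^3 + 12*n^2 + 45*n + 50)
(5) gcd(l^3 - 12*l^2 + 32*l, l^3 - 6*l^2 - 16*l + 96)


(1) = h - 3
(2) = 1
(3) = 6*g + t
(4) = gcd((n + 2)*(n + 3)*(n + 5), (n + 2)*(n + 5)^2) = n^2 + 7*n + 10
(5) = gcd(l*(l - 8)*(l - 4), (l - 6)*(l - 4)*(l + 4)) = l - 4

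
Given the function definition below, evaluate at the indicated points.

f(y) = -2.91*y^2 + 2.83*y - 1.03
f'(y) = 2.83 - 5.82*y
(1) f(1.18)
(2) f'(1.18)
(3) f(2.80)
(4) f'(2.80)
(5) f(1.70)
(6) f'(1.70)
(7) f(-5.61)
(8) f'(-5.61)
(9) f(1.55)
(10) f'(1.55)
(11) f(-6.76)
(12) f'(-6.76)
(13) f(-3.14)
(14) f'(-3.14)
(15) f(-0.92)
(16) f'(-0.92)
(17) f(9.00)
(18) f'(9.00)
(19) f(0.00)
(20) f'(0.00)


(1) = -1.74
(2) = -4.04
(3) = -15.92
(4) = -13.47
(5) = -4.63
(6) = -7.06
(7) = -108.49
(8) = 35.48
(9) = -3.63
(10) = -6.19
(11) = -153.14
(12) = 42.17
(13) = -38.61
(14) = 21.10
(15) = -6.10
(16) = 8.18
(17) = -211.27
(18) = -49.55
(19) = -1.03
(20) = 2.83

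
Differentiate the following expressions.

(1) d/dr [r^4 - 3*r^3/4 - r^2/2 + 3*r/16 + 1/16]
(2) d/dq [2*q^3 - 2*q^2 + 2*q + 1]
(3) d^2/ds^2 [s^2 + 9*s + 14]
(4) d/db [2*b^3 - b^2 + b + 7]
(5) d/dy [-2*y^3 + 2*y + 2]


(1) = 4*r^3 - 9*r^2/4 - r + 3/16
(2) = 6*q^2 - 4*q + 2
(3) = 2
(4) = 6*b^2 - 2*b + 1
(5) = 2 - 6*y^2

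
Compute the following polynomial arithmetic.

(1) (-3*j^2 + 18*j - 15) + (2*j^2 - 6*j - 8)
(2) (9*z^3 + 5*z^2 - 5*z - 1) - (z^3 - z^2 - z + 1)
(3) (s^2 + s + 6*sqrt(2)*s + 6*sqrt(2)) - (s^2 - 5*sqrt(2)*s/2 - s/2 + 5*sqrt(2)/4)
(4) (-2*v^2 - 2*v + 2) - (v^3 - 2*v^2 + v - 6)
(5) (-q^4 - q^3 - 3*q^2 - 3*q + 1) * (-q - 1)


(1) = -j^2 + 12*j - 23
(2) = 8*z^3 + 6*z^2 - 4*z - 2
(3) = 3*s/2 + 17*sqrt(2)*s/2 + 19*sqrt(2)/4
(4) = -v^3 - 3*v + 8
(5) = q^5 + 2*q^4 + 4*q^3 + 6*q^2 + 2*q - 1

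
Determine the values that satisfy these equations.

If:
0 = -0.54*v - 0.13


Then:
v = -0.24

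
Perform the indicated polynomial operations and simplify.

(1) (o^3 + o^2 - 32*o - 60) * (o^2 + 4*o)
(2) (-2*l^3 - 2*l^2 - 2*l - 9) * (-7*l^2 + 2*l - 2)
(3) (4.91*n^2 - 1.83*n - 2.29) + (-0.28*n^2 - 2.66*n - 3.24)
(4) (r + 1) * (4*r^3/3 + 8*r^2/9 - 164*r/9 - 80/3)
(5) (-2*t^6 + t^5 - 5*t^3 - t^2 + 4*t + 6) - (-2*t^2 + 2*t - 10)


(1) = o^5 + 5*o^4 - 28*o^3 - 188*o^2 - 240*o
(2) = 14*l^5 + 10*l^4 + 14*l^3 + 63*l^2 - 14*l + 18
(3) = 4.63*n^2 - 4.49*n - 5.53
(4) = 4*r^4/3 + 20*r^3/9 - 52*r^2/3 - 404*r/9 - 80/3
(5) = -2*t^6 + t^5 - 5*t^3 + t^2 + 2*t + 16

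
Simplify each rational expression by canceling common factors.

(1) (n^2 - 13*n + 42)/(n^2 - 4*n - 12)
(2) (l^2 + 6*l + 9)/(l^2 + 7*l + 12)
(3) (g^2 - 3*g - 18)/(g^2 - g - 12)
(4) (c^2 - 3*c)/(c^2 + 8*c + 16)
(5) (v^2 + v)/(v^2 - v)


(1) = (n - 7)/(n + 2)
(2) = (l + 3)/(l + 4)
(3) = (g - 6)/(g - 4)
(4) = (c^2 - 3*c)/(c^2 + 8*c + 16)
(5) = (v + 1)/(v - 1)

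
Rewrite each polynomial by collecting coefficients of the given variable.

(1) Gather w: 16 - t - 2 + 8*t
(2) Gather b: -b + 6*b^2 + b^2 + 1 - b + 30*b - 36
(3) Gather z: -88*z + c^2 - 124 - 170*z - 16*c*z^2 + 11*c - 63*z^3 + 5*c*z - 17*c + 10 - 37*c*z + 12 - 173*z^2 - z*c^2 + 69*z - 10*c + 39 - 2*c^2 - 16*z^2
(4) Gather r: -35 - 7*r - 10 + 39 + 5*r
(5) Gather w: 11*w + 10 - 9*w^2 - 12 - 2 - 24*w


(1) = 7*t + 14
(2) = 7*b^2 + 28*b - 35
(3) = -c^2 - 16*c - 63*z^3 + z^2*(-16*c - 189) + z*(-c^2 - 32*c - 189) - 63
(4) = -2*r - 6
(5) = -9*w^2 - 13*w - 4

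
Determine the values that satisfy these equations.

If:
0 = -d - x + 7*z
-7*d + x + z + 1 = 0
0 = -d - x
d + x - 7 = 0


Then:
No Solution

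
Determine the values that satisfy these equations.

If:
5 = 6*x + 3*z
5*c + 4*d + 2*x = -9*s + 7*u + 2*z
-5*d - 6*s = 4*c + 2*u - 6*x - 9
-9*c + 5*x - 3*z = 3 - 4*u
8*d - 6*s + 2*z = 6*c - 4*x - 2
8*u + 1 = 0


Then:
c = -71059/32304
d = -344/673
s = 233273/96912
u = -1/8
x = -11059/10768
z = 60097/16152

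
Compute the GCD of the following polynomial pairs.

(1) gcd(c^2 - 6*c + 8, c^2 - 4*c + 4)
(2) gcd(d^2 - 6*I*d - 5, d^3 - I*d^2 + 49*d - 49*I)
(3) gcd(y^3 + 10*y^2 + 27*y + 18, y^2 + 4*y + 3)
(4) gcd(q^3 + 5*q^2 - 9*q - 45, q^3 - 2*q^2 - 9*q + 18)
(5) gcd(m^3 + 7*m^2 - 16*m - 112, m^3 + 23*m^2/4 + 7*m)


(1) = gcd((c - 4)*(c - 2), (c - 2)^2) = c - 2
(2) = gcd((d - 5*I)*(d - I), (d - 7*I)*(d - I)*(d + 7*I)) = d - I
(3) = gcd((y + 1)*(y + 3)*(y + 6), (y + 1)*(y + 3)) = y^2 + 4*y + 3
(4) = gcd((q - 3)*(q + 3)*(q + 5), (q - 3)*(q - 2)*(q + 3)) = q^2 - 9
(5) = m + 4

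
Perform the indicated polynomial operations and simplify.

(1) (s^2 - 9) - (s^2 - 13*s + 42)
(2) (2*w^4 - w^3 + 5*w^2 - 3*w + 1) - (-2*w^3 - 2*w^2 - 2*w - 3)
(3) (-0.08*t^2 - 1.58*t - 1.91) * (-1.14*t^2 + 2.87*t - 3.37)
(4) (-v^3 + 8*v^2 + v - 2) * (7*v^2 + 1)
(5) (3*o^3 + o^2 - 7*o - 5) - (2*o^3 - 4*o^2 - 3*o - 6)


(1) = 13*s - 51
(2) = 2*w^4 + w^3 + 7*w^2 - w + 4
(3) = 0.0912*t^4 + 1.5716*t^3 - 2.0876*t^2 - 0.1571*t + 6.4367
(4) = -7*v^5 + 56*v^4 + 6*v^3 - 6*v^2 + v - 2
(5) = o^3 + 5*o^2 - 4*o + 1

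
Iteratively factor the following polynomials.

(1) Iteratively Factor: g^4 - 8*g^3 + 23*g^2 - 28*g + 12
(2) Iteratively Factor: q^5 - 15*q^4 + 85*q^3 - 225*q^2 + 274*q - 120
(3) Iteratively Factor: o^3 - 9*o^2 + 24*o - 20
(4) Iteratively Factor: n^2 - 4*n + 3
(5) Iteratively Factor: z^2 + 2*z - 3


(1) = (g - 2)*(g^3 - 6*g^2 + 11*g - 6) = (g - 3)*(g - 2)*(g^2 - 3*g + 2) = (g - 3)*(g - 2)*(g - 1)*(g - 2)
(2) = (q - 2)*(q^4 - 13*q^3 + 59*q^2 - 107*q + 60) = (q - 3)*(q - 2)*(q^3 - 10*q^2 + 29*q - 20) = (q - 4)*(q - 3)*(q - 2)*(q^2 - 6*q + 5) = (q - 5)*(q - 4)*(q - 3)*(q - 2)*(q - 1)
(3) = (o - 2)*(o^2 - 7*o + 10) = (o - 5)*(o - 2)*(o - 2)
(4) = (n - 1)*(n - 3)
(5) = (z + 3)*(z - 1)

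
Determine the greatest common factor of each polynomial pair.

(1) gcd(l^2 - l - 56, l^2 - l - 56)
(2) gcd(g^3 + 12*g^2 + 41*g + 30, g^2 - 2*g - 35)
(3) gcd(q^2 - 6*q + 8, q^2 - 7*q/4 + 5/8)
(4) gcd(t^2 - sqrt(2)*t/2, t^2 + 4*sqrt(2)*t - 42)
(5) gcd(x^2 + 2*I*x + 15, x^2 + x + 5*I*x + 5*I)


(1) = l^2 - l - 56
(2) = g + 5
(3) = 1
(4) = 1
(5) = x + 5*I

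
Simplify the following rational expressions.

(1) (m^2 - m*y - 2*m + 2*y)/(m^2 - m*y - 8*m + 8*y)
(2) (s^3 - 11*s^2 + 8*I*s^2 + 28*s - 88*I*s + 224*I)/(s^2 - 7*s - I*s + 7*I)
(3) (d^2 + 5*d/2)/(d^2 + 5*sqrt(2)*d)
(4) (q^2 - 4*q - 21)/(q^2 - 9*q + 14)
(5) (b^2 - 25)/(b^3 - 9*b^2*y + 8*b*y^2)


(1) = (m - 2)/(m - 8)
(2) = (s^2 + s*(-4 + 8*I) - 32*I)/(s - I)
(3) = (2*d + 5)/(2*d + 10*sqrt(2))
(4) = (q + 3)/(q - 2)
(5) = (b^2 - 25)/(b^3 - 9*b^2*y + 8*b*y^2)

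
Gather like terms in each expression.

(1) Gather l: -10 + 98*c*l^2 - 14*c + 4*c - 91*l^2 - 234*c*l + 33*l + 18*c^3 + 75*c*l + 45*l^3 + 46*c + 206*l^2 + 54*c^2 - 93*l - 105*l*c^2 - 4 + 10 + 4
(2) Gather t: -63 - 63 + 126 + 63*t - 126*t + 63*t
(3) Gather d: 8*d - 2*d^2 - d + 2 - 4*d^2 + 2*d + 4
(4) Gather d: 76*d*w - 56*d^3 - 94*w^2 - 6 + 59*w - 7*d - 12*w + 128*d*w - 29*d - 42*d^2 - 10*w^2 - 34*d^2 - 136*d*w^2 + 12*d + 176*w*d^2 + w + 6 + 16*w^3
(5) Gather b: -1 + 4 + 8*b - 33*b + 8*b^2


(1) = 18*c^3 + 54*c^2 + 36*c + 45*l^3 + l^2*(98*c + 115) + l*(-105*c^2 - 159*c - 60)
(2) = 0
(3) = -6*d^2 + 9*d + 6
(4) = -56*d^3 + d^2*(176*w - 76) + d*(-136*w^2 + 204*w - 24) + 16*w^3 - 104*w^2 + 48*w
(5) = 8*b^2 - 25*b + 3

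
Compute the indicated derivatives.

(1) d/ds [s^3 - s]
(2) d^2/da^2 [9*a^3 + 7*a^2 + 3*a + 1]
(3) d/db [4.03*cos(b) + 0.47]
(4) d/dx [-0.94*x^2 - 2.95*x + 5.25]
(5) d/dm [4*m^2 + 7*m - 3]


(1) = 3*s^2 - 1
(2) = 54*a + 14
(3) = -4.03*sin(b)
(4) = -1.88*x - 2.95
(5) = 8*m + 7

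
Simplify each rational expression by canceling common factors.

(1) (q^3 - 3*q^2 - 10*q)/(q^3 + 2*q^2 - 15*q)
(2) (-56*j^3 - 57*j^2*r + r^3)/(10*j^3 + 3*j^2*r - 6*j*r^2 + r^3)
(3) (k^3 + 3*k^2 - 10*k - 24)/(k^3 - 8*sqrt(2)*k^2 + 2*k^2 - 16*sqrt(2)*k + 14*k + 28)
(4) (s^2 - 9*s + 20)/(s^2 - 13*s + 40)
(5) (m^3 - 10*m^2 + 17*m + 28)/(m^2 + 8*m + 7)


(1) = (q^2 - 3*q - 10)/(q^2 + 2*q - 15)
(2) = (-56*j^2 - j*r + r^2)/(10*j^2 - 7*j*r + r^2)
(3) = (k^2 + k - 12)/(k^2 - 8*sqrt(2)*k + 14)
(4) = (s - 4)/(s - 8)
(5) = (m^2 - 11*m + 28)/(m + 7)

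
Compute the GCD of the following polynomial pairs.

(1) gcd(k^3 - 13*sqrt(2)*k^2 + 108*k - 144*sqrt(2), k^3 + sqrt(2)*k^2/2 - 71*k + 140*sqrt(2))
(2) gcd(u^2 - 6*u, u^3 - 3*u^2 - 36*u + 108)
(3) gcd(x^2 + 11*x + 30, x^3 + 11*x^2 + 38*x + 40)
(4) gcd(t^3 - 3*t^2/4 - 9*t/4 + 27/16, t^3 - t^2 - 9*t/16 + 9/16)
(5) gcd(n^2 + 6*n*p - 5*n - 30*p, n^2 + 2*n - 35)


(1) = k - 4*sqrt(2)
(2) = gcd(u*(u - 6), (u - 6)*(u - 3)*(u + 6)) = u - 6
(3) = x + 5
(4) = gcd((t - 3/2)*(t - 3/4)*(t + 3/2), (t - 1)*(t - 3/4)*(t + 3/4)) = t - 3/4
(5) = gcd((n - 5)*(n + 6*p), (n - 5)*(n + 7)) = n - 5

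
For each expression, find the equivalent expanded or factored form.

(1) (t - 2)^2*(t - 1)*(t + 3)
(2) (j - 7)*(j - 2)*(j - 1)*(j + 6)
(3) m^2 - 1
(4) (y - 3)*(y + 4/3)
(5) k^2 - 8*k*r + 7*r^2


(1) = t^4 - 2*t^3 - 7*t^2 + 20*t - 12
(2) = j^4 - 4*j^3 - 37*j^2 + 124*j - 84
(3) = (m - 1)*(m + 1)
(4) = y^2 - 5*y/3 - 4
(5) = (k - 7*r)*(k - r)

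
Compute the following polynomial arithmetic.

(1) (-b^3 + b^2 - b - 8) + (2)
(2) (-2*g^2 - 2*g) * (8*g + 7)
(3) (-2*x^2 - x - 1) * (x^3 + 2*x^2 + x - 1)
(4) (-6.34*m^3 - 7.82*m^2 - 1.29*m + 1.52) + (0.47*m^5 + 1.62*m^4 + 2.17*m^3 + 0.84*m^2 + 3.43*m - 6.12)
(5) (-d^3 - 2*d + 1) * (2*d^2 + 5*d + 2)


(1) = -b^3 + b^2 - b - 6
(2) = -16*g^3 - 30*g^2 - 14*g
(3) = -2*x^5 - 5*x^4 - 5*x^3 - x^2 + 1
(4) = 0.47*m^5 + 1.62*m^4 - 4.17*m^3 - 6.98*m^2 + 2.14*m - 4.6
(5) = -2*d^5 - 5*d^4 - 6*d^3 - 8*d^2 + d + 2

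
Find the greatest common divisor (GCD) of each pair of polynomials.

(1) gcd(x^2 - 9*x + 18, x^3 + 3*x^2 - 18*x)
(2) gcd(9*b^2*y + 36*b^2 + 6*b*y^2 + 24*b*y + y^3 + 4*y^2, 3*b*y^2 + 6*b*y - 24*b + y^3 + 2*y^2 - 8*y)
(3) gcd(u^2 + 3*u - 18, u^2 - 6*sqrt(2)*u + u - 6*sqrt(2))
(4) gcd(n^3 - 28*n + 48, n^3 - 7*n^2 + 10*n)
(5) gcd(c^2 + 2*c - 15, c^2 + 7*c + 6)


(1) = x - 3
(2) = 3*b*y + 12*b + y^2 + 4*y
(3) = 1
(4) = gcd((n - 4)*(n - 2)*(n + 6), n*(n - 5)*(n - 2)) = n - 2
(5) = 1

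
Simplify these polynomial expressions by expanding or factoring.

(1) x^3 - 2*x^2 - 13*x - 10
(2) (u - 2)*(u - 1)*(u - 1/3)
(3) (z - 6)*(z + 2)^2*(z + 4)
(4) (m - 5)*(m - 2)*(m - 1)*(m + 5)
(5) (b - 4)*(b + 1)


(1) = (x - 5)*(x + 1)*(x + 2)
(2) = u^3 - 10*u^2/3 + 3*u - 2/3
(3) = z^4 + 2*z^3 - 28*z^2 - 104*z - 96
(4) = m^4 - 3*m^3 - 23*m^2 + 75*m - 50
(5) = b^2 - 3*b - 4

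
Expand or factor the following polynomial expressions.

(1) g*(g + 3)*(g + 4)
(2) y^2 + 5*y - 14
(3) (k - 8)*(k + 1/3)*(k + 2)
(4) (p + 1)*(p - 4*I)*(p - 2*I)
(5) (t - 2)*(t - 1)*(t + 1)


(1) = g^3 + 7*g^2 + 12*g
(2) = (y - 2)*(y + 7)
(3) = k^3 - 17*k^2/3 - 18*k - 16/3
(4) = p^3 + p^2 - 6*I*p^2 - 8*p - 6*I*p - 8
(5) = t^3 - 2*t^2 - t + 2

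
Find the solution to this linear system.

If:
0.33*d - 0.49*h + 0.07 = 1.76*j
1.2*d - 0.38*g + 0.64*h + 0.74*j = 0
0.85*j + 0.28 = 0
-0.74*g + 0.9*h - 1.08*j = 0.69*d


Then:
d = 0.11
g = 2.08
h = 1.40
j = -0.33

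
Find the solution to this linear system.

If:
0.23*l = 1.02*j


Then:
j = 0.225490196078431*l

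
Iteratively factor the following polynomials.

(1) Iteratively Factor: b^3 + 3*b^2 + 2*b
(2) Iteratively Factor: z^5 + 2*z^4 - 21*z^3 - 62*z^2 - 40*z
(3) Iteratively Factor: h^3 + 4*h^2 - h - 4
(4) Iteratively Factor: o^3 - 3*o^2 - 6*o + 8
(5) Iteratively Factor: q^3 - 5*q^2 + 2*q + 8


(1) = (b)*(b^2 + 3*b + 2) = b*(b + 2)*(b + 1)
(2) = (z + 1)*(z^4 + z^3 - 22*z^2 - 40*z) = (z - 5)*(z + 1)*(z^3 + 6*z^2 + 8*z) = (z - 5)*(z + 1)*(z + 4)*(z^2 + 2*z) = (z - 5)*(z + 1)*(z + 2)*(z + 4)*(z)
(3) = (h + 1)*(h^2 + 3*h - 4) = (h + 1)*(h + 4)*(h - 1)
(4) = (o - 1)*(o^2 - 2*o - 8) = (o - 4)*(o - 1)*(o + 2)
(5) = (q - 2)*(q^2 - 3*q - 4) = (q - 2)*(q + 1)*(q - 4)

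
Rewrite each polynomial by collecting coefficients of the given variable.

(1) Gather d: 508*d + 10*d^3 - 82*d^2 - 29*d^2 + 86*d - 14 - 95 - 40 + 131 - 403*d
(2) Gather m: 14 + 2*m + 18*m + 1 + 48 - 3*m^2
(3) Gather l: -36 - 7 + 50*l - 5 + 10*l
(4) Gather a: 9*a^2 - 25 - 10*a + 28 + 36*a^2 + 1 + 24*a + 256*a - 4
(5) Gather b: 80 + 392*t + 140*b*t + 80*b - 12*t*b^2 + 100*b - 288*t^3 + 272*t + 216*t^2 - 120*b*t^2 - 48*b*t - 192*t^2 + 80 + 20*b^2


(1) = 10*d^3 - 111*d^2 + 191*d - 18
(2) = -3*m^2 + 20*m + 63
(3) = 60*l - 48
(4) = 45*a^2 + 270*a
(5) = b^2*(20 - 12*t) + b*(-120*t^2 + 92*t + 180) - 288*t^3 + 24*t^2 + 664*t + 160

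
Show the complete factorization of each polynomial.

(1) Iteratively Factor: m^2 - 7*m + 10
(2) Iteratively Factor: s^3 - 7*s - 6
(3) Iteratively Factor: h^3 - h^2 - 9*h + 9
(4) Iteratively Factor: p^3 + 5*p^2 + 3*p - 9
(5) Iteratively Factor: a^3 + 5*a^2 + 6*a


(1) = (m - 2)*(m - 5)
(2) = (s + 2)*(s^2 - 2*s - 3) = (s + 1)*(s + 2)*(s - 3)
(3) = (h - 1)*(h^2 - 9) = (h - 3)*(h - 1)*(h + 3)
(4) = (p - 1)*(p^2 + 6*p + 9) = (p - 1)*(p + 3)*(p + 3)
(5) = (a)*(a^2 + 5*a + 6) = a*(a + 3)*(a + 2)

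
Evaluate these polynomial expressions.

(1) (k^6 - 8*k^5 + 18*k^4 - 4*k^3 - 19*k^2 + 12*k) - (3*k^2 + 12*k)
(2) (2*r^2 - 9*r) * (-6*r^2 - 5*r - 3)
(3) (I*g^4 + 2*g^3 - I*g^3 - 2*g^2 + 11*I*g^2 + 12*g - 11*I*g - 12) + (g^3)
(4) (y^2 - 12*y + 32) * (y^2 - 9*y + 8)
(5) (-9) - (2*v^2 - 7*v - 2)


(1) = k^6 - 8*k^5 + 18*k^4 - 4*k^3 - 22*k^2
(2) = -12*r^4 + 44*r^3 + 39*r^2 + 27*r
(3) = I*g^4 + 3*g^3 - I*g^3 - 2*g^2 + 11*I*g^2 + 12*g - 11*I*g - 12
(4) = y^4 - 21*y^3 + 148*y^2 - 384*y + 256
(5) = -2*v^2 + 7*v - 7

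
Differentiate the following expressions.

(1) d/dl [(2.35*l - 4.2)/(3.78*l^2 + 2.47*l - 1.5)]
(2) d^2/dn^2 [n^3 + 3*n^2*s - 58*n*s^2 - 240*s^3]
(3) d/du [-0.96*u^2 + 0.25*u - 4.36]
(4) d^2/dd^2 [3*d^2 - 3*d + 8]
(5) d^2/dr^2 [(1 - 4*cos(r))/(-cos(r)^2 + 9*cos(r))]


(1) = (-8.883*l^2 + 31.752*l + 6.849)/(14.2884*l^4 + 18.6732*l^3 - 5.2391*l^2 - 7.41*l + 2.25)
(2) = 6*n + 6*s
(3) = 0.25 - 1.92*u
(4) = 6
(5) = (-32*sin(r)^4/cos(r)^3 + 4*sin(r)^2 - 23 + 11/cos(r) + 54/cos(r)^2 - 130/cos(r)^3)/(cos(r) - 9)^3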